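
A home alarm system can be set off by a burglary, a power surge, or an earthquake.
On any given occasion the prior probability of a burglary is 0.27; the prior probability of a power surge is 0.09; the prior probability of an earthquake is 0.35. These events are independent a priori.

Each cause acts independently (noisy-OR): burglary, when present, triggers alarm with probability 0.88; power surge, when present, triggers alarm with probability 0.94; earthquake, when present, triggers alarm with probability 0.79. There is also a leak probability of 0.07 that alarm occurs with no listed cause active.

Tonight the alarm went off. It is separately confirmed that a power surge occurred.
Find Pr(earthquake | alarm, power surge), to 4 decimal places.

Pr(earthquake | alarm, power surge) ≈ 0.3579

Under noisy-OR, P(alarm | causes) = 1 − (1−0.07)·∏(1−qᵢ) over the active causes.
Weight on earthquake=true, given the evidence: 0.252506 + 0.094367 = 0.346873
Denominator P(alarm | power surge): 0.9442*0.73*0.65 + 0.988282*0.73*0.35 + 0.993304*0.27*0.65 + 0.998594*0.27*0.35 = 0.969221
P(earthquake | alarm, power surge) = 0.346873/0.969221 ≈ 0.3579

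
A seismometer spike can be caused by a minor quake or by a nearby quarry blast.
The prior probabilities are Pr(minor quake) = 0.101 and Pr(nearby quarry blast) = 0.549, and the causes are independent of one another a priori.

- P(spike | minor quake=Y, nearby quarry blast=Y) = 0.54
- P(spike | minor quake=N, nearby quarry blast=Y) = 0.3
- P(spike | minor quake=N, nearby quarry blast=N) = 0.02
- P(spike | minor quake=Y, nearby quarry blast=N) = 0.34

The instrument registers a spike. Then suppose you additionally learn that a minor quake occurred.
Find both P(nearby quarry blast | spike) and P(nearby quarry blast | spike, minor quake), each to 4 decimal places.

P(nearby quarry blast | spike) ≈ 0.8830; P(nearby quarry blast | spike, minor quake) ≈ 0.6591

For the numerator, keep only nearby quarry blast=true terms: 0.148065 + 0.029942 = 0.178007
Normalizer over all consistent configurations: 0.02×0.899×0.451 + 0.3×0.899×0.549 + 0.34×0.101×0.451 + 0.54×0.101×0.549 = 0.201603
P(nearby quarry blast | spike) = 0.178007/0.201603 ≈ 0.8830

With the extra evidence:
Sum P(spike|·) weighted by the priors over both values of nearby quarry blast:
  P(spike | minor quake) = 0.34·0.451 + 0.54·0.549
        = 0.153340 + 0.296460 = 0.449800
Configurations with nearby quarry blast contribute 0.296460, so
  P(nearby quarry blast | spike, minor quake) = 0.296460 / 0.449800 ≈ 0.6591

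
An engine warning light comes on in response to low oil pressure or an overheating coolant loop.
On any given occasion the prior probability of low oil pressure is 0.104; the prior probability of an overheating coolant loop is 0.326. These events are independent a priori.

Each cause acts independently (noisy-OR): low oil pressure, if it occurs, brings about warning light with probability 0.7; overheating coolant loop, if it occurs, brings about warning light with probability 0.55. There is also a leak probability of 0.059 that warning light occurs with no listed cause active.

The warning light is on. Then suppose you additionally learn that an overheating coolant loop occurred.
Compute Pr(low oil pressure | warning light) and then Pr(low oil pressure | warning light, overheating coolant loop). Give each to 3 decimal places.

Under noisy-OR, P(warning light | causes) = 1 − (1−0.059)·∏(1−qᵢ) over the active causes.
Weight on low oil pressure=true, given the evidence: 0.050308 + 0.029597 = 0.079905
The normalizing constant is 0.059·0.896·0.674 + 0.57655·0.896·0.326 + 0.7177·0.104·0.674 + 0.872965·0.104·0.326 = 0.283943
P(low oil pressure | warning light) = 0.079905/0.283943 ≈ 0.281

Now also conditioning on overheating coolant loop=true:
For the numerator, keep only low oil pressure=true terms: 0.872965·0.104 = 0.090788
The normalizing constant is 0.57655·0.896 + 0.872965·0.104 = 0.607377
P(low oil pressure | warning light, overheating coolant loop) = 0.090788/0.607377 ≈ 0.149

Pr(low oil pressure | warning light) ≈ 0.281; Pr(low oil pressure | warning light, overheating coolant loop) ≈ 0.149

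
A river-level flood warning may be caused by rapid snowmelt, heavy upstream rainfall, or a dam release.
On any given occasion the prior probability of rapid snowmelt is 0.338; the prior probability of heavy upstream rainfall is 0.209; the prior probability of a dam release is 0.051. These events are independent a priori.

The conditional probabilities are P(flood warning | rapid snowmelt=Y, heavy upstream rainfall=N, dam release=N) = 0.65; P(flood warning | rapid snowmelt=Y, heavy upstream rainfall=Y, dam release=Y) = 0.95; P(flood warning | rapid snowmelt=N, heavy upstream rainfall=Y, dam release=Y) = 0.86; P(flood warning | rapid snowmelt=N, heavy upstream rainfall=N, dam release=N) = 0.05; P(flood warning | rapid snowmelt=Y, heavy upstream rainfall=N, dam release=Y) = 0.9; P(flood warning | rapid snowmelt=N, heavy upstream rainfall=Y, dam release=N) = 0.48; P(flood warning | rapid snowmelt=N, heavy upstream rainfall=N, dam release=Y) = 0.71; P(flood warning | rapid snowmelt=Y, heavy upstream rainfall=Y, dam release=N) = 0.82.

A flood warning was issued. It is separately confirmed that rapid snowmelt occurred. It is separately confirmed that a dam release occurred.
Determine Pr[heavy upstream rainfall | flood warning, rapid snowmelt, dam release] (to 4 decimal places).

Pr[heavy upstream rainfall | flood warning, rapid snowmelt, dam release] ≈ 0.2181

Numerator (weight on configurations with heavy upstream rainfall): 0.95*0.209 = 0.198550
Normalizer over all consistent configurations: 0.9*0.791 + 0.95*0.209 = 0.910450
Posterior = 0.198550 / 0.910450 ≈ 0.2181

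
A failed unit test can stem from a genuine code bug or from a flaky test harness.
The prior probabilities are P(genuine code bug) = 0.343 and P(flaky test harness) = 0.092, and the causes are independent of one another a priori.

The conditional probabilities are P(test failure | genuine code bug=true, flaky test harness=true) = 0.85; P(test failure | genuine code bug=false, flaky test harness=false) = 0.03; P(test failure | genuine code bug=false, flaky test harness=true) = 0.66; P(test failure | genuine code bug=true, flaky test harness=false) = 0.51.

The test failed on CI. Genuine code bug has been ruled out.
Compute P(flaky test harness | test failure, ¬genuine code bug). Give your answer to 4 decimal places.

By total probability over both values of flaky test harness:
  P(test failure | ¬genuine code bug) = 0.03*0.908 + 0.66*0.092
        = 0.027240 + 0.060720 = 0.087960
Configurations with flaky test harness contribute 0.060720, so
  P(flaky test harness | test failure, ¬genuine code bug) = 0.060720 / 0.087960 ≈ 0.6903

P(flaky test harness | test failure, ¬genuine code bug) ≈ 0.6903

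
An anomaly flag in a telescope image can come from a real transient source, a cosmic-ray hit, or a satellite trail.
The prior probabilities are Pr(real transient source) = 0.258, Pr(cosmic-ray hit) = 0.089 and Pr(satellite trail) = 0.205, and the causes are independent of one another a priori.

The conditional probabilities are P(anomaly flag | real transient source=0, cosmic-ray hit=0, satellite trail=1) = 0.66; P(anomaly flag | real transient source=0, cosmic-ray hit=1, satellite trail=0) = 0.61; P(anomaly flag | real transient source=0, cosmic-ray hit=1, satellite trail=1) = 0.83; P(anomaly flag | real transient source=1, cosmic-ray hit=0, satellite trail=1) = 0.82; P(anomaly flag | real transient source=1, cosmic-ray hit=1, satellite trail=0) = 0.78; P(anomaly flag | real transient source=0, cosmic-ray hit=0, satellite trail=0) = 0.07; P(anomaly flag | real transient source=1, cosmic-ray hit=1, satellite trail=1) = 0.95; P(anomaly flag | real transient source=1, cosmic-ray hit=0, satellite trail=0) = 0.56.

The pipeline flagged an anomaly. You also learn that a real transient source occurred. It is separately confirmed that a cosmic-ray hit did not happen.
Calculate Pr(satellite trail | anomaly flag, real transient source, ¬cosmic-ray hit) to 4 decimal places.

Pr(satellite trail | anomaly flag, real transient source, ¬cosmic-ray hit) ≈ 0.2741

P(anomaly flag | real transient source, ¬cosmic-ray hit) = 0.56*0.795 + 0.82*0.205 = 0.445200 + 0.168100 = 0.613300
The satellite trail-present share is 0.82*0.205 = 0.168100.
Hence the posterior is 0.168100/0.613300 ≈ 0.2741.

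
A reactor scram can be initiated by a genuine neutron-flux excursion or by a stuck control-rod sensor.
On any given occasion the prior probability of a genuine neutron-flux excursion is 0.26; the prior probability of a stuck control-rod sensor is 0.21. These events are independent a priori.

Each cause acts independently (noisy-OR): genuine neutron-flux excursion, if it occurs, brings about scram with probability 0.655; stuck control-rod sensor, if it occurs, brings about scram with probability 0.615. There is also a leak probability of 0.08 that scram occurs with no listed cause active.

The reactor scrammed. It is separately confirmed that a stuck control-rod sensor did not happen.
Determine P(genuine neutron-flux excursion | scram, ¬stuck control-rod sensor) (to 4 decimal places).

Under noisy-OR, P(scram | causes) = 1 − (1−0.08)·∏(1−qᵢ) over the active causes.
P(scram | ¬stuck control-rod sensor) = 0.08·0.74 + 0.6826·0.26 = 0.059200 + 0.177476 = 0.236676
Restricting to configurations with genuine neutron-flux excursion present: 0.6826·0.26 = 0.177476.
So P(genuine neutron-flux excursion | scram, ¬stuck control-rod sensor) = 0.177476/0.236676 ≈ 0.7499.

P(genuine neutron-flux excursion | scram, ¬stuck control-rod sensor) ≈ 0.7499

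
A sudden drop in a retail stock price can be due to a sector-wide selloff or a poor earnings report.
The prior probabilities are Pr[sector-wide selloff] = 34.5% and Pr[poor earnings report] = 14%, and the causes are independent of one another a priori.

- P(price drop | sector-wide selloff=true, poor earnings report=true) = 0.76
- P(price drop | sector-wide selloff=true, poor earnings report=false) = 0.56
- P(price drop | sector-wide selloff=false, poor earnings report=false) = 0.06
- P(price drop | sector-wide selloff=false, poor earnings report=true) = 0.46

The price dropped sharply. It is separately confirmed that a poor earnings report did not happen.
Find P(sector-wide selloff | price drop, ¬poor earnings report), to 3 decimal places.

P(price drop | ¬poor earnings report) = 0.06×0.655 + 0.56×0.345 = 0.039300 + 0.193200 = 0.232500
Restricting to configurations with sector-wide selloff present: 0.56×0.345 = 0.193200.
Hence the posterior is 0.193200/0.232500 ≈ 0.831.

P(sector-wide selloff | price drop, ¬poor earnings report) ≈ 0.831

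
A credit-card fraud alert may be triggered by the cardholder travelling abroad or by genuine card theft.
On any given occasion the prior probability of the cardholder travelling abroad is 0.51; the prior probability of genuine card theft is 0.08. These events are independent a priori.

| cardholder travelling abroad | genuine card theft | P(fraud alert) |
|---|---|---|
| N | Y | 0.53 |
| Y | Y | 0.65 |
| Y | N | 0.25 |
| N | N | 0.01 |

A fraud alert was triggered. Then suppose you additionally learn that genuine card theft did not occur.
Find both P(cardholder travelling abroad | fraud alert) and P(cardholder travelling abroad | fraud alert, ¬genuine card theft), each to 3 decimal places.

P(cardholder travelling abroad | fraud alert) ≈ 0.850; P(cardholder travelling abroad | fraud alert, ¬genuine card theft) ≈ 0.963

Numerator (weight on configurations with cardholder travelling abroad): 0.117300 + 0.026520 = 0.143820
Normalizer over all consistent configurations: 0.01×0.49×0.92 + 0.53×0.49×0.08 + 0.25×0.51×0.92 + 0.65×0.51×0.08 = 0.169104
Posterior = 0.143820 / 0.169104 ≈ 0.850

Now condition on the additional information:
Sum P(fraud alert|·) weighted by the priors over both values of cardholder travelling abroad:
  P(fraud alert | ¬genuine card theft) = 0.01·0.49 + 0.25·0.51
        = 0.004900 + 0.127500 = 0.132400
Keeping only the cardholder travelling abroad-present terms gives 0.127500, so
  P(cardholder travelling abroad | fraud alert, ¬genuine card theft) = 0.127500 / 0.132400 ≈ 0.963
Ruling out genuine card theft raises the posterior on cardholder travelling abroad — the flip side of explaining away.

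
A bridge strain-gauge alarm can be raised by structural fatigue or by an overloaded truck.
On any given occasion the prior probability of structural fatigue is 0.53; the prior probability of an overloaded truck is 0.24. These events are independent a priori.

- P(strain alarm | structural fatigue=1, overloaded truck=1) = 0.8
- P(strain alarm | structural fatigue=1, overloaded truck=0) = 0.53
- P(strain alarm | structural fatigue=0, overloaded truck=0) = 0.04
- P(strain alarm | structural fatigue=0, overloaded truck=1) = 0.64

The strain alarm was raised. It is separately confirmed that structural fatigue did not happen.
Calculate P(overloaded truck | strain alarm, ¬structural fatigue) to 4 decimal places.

Weight on overloaded truck=true, given the evidence: 0.64×0.24 = 0.153600
The normalizing constant is 0.04×0.76 + 0.64×0.24 = 0.184000
Posterior = 0.153600 / 0.184000 ≈ 0.8348

P(overloaded truck | strain alarm, ¬structural fatigue) ≈ 0.8348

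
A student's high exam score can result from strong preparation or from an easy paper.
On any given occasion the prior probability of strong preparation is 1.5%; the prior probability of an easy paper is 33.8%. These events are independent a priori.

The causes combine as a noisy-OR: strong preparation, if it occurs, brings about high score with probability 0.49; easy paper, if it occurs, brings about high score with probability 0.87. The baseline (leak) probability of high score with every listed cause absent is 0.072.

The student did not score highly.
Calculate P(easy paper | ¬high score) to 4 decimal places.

P(easy paper | ¬high score) ≈ 0.0622

Under noisy-OR, P(high score | causes) = 1 − (1−0.072)·∏(1−qᵢ) over the active causes.
Weight on easy paper=true, given the evidence: 0.040165 + 0.000312 = 0.040477
Denominator P(¬high score): 0.928×0.985×0.662 + 0.12064×0.985×0.338 + 0.47328×0.015×0.662 + 0.061526×0.015×0.338 = 0.650298
Posterior = 0.040477 / 0.650298 ≈ 0.0622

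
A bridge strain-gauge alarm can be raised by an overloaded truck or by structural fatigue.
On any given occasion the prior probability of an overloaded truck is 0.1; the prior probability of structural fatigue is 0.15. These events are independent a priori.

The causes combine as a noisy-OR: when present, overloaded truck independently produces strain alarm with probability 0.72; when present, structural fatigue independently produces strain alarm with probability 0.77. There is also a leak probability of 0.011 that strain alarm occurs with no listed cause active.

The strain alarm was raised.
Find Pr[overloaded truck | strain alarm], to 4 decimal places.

Under noisy-OR, P(strain alarm | causes) = 1 − (1−0.011)·∏(1−qᵢ) over the active causes.
For the numerator, keep only overloaded truck=true terms: 0.061462 + 0.014045 = 0.075507
Denominator P(strain alarm): 0.011*0.9*0.85 + 0.77253*0.9*0.15 + 0.72308*0.1*0.85 + 0.936308*0.1*0.15 = 0.188214
Posterior = 0.075507 / 0.188214 ≈ 0.4012

Pr[overloaded truck | strain alarm] ≈ 0.4012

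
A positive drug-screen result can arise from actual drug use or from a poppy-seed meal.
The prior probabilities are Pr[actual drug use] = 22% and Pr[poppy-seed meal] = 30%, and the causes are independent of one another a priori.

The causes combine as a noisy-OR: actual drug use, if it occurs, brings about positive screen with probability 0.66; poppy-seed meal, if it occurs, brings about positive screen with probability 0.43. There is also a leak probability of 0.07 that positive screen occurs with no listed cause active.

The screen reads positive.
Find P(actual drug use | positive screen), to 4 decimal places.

P(actual drug use | positive screen) ≈ 0.5183

Under noisy-OR, P(positive screen | causes) = 1 − (1−0.07)·∏(1−qᵢ) over the active causes.
Weight on actual drug use=true, given the evidence: 0.105305 + 0.054105 = 0.159410
Normalizer over all consistent configurations: 0.07*0.78*0.7 + 0.4699*0.78*0.3 + 0.6838*0.22*0.7 + 0.819766*0.22*0.3 = 0.307587
P(actual drug use | positive screen) = 0.159410/0.307587 ≈ 0.5183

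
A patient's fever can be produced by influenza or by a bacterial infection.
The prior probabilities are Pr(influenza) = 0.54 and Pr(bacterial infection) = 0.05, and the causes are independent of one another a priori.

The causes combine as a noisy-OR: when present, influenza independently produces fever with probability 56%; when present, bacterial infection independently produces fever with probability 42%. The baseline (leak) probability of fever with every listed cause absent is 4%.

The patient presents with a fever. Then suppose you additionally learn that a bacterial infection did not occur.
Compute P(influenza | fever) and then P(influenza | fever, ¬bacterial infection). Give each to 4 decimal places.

P(influenza | fever) ≈ 0.9196; P(influenza | fever, ¬bacterial infection) ≈ 0.9443

Under noisy-OR, P(fever | causes) = 1 − (1−0.04)·∏(1−qᵢ) over the active causes.
Weight on influenza=true, given the evidence: 0.296309 + 0.020385 = 0.316694
The normalizing constant is 0.04×0.46×0.95 + 0.4432×0.46×0.05 + 0.5776×0.54×0.95 + 0.755008×0.54×0.05 = 0.344368
Posterior = 0.316694 / 0.344368 ≈ 0.9196

With the extra evidence:
Numerator (weight on configurations with influenza): 0.5776*0.54 = 0.311904
The normalizing constant is 0.04*0.46 + 0.5776*0.54 = 0.330304
P(influenza | fever, ¬bacterial infection) = 0.311904/0.330304 ≈ 0.9443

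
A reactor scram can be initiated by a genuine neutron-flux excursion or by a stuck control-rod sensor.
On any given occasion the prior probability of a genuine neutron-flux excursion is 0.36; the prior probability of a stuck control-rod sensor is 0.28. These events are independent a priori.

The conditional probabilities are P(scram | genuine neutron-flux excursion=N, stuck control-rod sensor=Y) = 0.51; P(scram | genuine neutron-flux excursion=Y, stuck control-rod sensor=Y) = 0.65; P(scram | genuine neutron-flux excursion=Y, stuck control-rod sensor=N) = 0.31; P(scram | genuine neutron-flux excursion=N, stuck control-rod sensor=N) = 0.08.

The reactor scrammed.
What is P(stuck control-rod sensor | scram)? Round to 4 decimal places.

P(stuck control-rod sensor | scram) ≈ 0.5724

P(scram) = 0.08*0.64*0.72 + 0.51*0.64*0.28 + 0.31*0.36*0.72 + 0.65*0.36*0.28 = 0.036864 + 0.091392 + 0.080352 + 0.065520 = 0.274128
Of this, 0.156912 comes from 0.091392 + 0.065520 (the stuck control-rod sensor=true cases).
So P(stuck control-rod sensor | scram) = 0.156912/0.274128 ≈ 0.5724.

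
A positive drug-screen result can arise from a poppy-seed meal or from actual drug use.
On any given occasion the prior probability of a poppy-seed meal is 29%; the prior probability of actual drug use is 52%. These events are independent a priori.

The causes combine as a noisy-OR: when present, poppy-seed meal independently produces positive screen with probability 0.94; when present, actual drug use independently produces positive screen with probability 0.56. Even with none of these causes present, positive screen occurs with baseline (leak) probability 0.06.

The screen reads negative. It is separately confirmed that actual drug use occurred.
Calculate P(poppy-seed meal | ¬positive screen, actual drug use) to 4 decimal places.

P(poppy-seed meal | ¬positive screen, actual drug use) ≈ 0.0239

Under noisy-OR, P(positive screen | causes) = 1 − (1−0.06)·∏(1−qᵢ) over the active causes.
Enumerate both values of poppy-seed meal and weight by the priors:
  P(¬positive screen | actual drug use) = 0.4136*0.71 + 0.024816*0.29
        = 0.293656 + 0.007197 = 0.300853
Configurations with poppy-seed meal contribute 0.007197, so
  P(poppy-seed meal | ¬positive screen, actual drug use) = 0.007197 / 0.300853 ≈ 0.0239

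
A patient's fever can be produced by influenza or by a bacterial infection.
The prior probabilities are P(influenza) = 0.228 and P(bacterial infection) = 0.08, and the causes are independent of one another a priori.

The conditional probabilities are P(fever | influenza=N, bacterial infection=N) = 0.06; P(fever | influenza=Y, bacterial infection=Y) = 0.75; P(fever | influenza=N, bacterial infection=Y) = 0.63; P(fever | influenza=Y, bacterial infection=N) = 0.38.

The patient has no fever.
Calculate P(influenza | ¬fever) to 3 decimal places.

Numerator (weight on configurations with influenza): 0.130051 + 0.004560 = 0.134611
The normalizing constant is 0.94*0.772*0.92 + 0.37*0.772*0.08 + 0.62*0.228*0.92 + 0.25*0.228*0.08 = 0.825088
P(influenza | ¬fever) = 0.134611/0.825088 ≈ 0.163

P(influenza | ¬fever) ≈ 0.163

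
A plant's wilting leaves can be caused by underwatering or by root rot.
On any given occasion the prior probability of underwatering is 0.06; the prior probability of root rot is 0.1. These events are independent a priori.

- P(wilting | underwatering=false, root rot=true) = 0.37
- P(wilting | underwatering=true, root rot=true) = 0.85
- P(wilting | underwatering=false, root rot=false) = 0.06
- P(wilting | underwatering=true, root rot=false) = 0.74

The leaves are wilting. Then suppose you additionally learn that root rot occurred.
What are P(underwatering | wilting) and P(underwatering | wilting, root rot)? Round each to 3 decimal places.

P(underwatering | wilting) ≈ 0.345; P(underwatering | wilting, root rot) ≈ 0.128

For the numerator, keep only underwatering=true terms: 0.039960 + 0.005100 = 0.045060
Normalizer over all consistent configurations: 0.06·0.94·0.9 + 0.37·0.94·0.1 + 0.74·0.06·0.9 + 0.85·0.06·0.1 = 0.130600
P(underwatering | wilting) = 0.045060/0.130600 ≈ 0.345

With the extra evidence:
Sum P(wilting|·) weighted by the priors over both values of underwatering:
  P(wilting | root rot) = 0.37×0.94 + 0.85×0.06
        = 0.347800 + 0.051000 = 0.398800
The terms with underwatering present sum to 0.051000, so
  P(underwatering | wilting, root rot) = 0.051000 / 0.398800 ≈ 0.128
Conditioning on root rot lowers the posterior on underwatering: the classic explaining-away effect in a common-effect structure.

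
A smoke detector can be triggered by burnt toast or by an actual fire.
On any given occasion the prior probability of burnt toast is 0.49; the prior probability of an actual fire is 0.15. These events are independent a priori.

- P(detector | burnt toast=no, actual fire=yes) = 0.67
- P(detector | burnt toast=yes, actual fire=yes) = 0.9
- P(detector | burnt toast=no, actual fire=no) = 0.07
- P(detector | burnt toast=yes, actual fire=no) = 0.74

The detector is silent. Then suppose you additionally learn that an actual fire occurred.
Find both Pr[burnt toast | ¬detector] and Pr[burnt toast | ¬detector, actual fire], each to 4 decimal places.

P(¬detector) = 0.93×0.51×0.85 + 0.33×0.51×0.15 + 0.26×0.49×0.85 + 0.1×0.49×0.15 = 0.403155 + 0.025245 + 0.108290 + 0.007350 = 0.544040
The burnt toast-present share is 0.108290 + 0.007350 = 0.115640.
Hence the posterior is 0.115640/0.544040 ≈ 0.2126.

Now condition on the additional information:
Weight on burnt toast=true, given the evidence: 0.1·0.49 = 0.049000
Normalizer over all consistent configurations: 0.33·0.51 + 0.1·0.49 = 0.217300
Posterior = 0.049000 / 0.217300 ≈ 0.2255

Pr[burnt toast | ¬detector] ≈ 0.2126; Pr[burnt toast | ¬detector, actual fire] ≈ 0.2255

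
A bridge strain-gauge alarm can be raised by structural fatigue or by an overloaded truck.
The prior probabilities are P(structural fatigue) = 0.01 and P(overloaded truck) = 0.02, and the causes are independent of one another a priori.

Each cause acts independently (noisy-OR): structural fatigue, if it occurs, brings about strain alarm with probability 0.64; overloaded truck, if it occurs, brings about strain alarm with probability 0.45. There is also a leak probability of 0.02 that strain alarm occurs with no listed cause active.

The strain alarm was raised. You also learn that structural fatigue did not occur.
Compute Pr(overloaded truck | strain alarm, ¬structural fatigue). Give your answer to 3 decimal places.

Pr(overloaded truck | strain alarm, ¬structural fatigue) ≈ 0.320

Under noisy-OR, P(strain alarm | causes) = 1 − (1−0.02)·∏(1−qᵢ) over the active causes.
Weight on overloaded truck=true, given the evidence: 0.461·0.02 = 0.009220
Normalizer over all consistent configurations: 0.02·0.98 + 0.461·0.02 = 0.028820
P(overloaded truck | strain alarm, ¬structural fatigue) = 0.009220/0.028820 ≈ 0.320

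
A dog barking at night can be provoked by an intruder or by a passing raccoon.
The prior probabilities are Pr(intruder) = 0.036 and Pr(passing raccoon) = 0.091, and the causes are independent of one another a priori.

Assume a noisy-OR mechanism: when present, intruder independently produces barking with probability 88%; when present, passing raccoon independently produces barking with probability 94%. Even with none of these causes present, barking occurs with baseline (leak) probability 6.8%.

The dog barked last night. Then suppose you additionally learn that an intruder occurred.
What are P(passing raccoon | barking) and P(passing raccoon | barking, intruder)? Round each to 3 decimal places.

Under noisy-OR, P(barking | causes) = 1 − (1−0.068)·∏(1−qᵢ) over the active causes.
P(barking) = 0.068*0.964*0.909 + 0.94408*0.964*0.091 + 0.88816*0.036*0.909 + 0.99329*0.036*0.091 = 0.059587 + 0.082818 + 0.029064 + 0.003254 = 0.174723
Restricting to configurations with passing raccoon present: 0.082818 + 0.003254 = 0.086072.
So P(passing raccoon | barking) = 0.086072/0.174723 ≈ 0.493.

With the extra evidence:
Enumerate both values of passing raccoon and weight by the priors:
  P(barking | intruder) = 0.88816×0.909 + 0.99329×0.091
        = 0.807337 + 0.090389 = 0.897726
Configurations with passing raccoon contribute 0.090389, so
  P(passing raccoon | barking, intruder) = 0.090389 / 0.897726 ≈ 0.101

P(passing raccoon | barking) ≈ 0.493; P(passing raccoon | barking, intruder) ≈ 0.101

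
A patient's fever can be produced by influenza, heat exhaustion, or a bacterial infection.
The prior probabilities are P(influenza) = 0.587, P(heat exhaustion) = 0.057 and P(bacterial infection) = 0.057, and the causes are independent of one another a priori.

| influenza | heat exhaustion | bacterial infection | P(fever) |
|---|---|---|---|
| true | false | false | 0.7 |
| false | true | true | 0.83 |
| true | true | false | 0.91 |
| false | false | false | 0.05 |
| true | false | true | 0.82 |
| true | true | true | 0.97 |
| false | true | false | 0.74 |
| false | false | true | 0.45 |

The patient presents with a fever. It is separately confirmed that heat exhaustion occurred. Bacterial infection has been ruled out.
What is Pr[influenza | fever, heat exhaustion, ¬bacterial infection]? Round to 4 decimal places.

For the numerator, keep only influenza=true terms: 0.91*0.587 = 0.534170
Normalizer over all consistent configurations: 0.74*0.413 + 0.91*0.587 = 0.839790
Posterior = 0.534170 / 0.839790 ≈ 0.6361

Pr[influenza | fever, heat exhaustion, ¬bacterial infection] ≈ 0.6361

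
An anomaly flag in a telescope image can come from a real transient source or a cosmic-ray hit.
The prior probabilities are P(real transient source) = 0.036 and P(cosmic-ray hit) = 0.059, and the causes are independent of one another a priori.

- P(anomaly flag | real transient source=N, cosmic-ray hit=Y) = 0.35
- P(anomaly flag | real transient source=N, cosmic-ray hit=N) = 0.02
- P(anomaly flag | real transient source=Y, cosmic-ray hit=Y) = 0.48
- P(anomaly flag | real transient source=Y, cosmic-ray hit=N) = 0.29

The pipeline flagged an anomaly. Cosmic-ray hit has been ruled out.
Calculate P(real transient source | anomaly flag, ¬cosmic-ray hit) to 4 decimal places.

P(real transient source | anomaly flag, ¬cosmic-ray hit) ≈ 0.3513

Sum P(anomaly flag|·) weighted by the priors over both values of real transient source:
  P(anomaly flag | ¬cosmic-ray hit) = 0.02*0.964 + 0.29*0.036
        = 0.019280 + 0.010440 = 0.029720
Keeping only the real transient source-present terms gives 0.010440, so
  P(real transient source | anomaly flag, ¬cosmic-ray hit) = 0.010440 / 0.029720 ≈ 0.3513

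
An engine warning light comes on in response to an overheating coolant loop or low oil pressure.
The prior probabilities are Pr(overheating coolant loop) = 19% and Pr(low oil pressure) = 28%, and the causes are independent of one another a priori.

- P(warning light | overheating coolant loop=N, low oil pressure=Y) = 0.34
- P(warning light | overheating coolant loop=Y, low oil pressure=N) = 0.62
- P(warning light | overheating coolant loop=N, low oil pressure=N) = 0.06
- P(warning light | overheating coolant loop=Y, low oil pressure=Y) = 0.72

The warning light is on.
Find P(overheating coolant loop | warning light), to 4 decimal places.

P(warning light) = 0.06·0.81·0.72 + 0.34·0.81·0.28 + 0.62·0.19·0.72 + 0.72·0.19·0.28 = 0.034992 + 0.077112 + 0.084816 + 0.038304 = 0.235224
Of this, 0.123120 comes from 0.084816 + 0.038304 (the overheating coolant loop=true cases).
P(overheating coolant loop | warning light) = 0.123120 / 0.235224 ≈ 0.5234

P(overheating coolant loop | warning light) ≈ 0.5234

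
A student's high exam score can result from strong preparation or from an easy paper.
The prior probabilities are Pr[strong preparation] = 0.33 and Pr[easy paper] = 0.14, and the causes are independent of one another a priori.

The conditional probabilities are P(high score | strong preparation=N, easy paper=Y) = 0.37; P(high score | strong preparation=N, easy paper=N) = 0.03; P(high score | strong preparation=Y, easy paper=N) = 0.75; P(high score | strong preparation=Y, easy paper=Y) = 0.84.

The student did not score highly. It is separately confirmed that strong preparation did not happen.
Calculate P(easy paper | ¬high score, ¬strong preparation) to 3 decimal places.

By total probability over both values of easy paper:
  P(¬high score | ¬strong preparation) = 0.97*0.86 + 0.63*0.14
        = 0.834200 + 0.088200 = 0.922400
Keeping only the easy paper-present terms gives 0.088200, so
  P(easy paper | ¬high score, ¬strong preparation) = 0.088200 / 0.922400 ≈ 0.096

P(easy paper | ¬high score, ¬strong preparation) ≈ 0.096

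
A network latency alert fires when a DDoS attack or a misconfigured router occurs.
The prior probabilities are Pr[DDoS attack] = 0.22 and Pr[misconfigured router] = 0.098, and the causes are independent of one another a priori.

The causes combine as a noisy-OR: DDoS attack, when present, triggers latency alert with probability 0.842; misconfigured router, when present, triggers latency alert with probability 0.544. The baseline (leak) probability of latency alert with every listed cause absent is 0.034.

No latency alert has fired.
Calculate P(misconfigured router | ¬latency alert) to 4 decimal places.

P(misconfigured router | ¬latency alert) ≈ 0.0472

Under noisy-OR, P(latency alert | causes) = 1 − (1−0.034)·∏(1−qᵢ) over the active causes.
By total probability over the 4 (DDoS attack, misconfigured router) configurations:
  P(¬latency alert) = 0.966*0.78*0.902 + 0.440496*0.78*0.098 + 0.152628*0.22*0.902 + 0.069598*0.22*0.098
        = 0.679639 + 0.033672 + 0.030288 + 0.001501 = 0.745100
Configurations with misconfigured router contribute 0.035173, so
  P(misconfigured router | ¬latency alert) = 0.035173 / 0.745100 ≈ 0.0472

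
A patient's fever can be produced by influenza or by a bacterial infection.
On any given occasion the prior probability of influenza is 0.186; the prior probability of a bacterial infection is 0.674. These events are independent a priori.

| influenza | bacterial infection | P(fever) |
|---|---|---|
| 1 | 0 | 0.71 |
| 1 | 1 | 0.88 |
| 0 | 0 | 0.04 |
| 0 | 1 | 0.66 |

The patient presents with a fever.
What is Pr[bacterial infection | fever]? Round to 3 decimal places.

Pr[bacterial infection | fever] ≈ 0.898

Weight on bacterial infection=true, given the evidence: 0.362100 + 0.110320 = 0.472420
The normalizing constant is 0.04*0.814*0.326 + 0.66*0.814*0.674 + 0.71*0.186*0.326 + 0.88*0.186*0.674 = 0.526087
P(bacterial infection | fever) = 0.472420/0.526087 ≈ 0.898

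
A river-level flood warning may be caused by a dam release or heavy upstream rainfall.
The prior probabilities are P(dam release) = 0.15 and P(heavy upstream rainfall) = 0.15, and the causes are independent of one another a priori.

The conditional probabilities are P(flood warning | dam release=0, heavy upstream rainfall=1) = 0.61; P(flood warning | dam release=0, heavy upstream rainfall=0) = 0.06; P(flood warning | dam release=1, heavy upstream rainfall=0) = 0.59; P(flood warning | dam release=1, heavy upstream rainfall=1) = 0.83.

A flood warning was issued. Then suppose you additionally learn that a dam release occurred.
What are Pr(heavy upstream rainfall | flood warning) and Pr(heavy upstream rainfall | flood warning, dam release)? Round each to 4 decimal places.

By total probability over the 4 (dam release, heavy upstream rainfall) configurations:
  P(flood warning) = 0.06×0.85×0.85 + 0.61×0.85×0.15 + 0.59×0.15×0.85 + 0.83×0.15×0.15
        = 0.043350 + 0.077775 + 0.075225 + 0.018675 = 0.215025
Keeping only the heavy upstream rainfall-present terms gives 0.096450, so
  P(heavy upstream rainfall | flood warning) = 0.096450 / 0.215025 ≈ 0.4486

Now condition on the additional information:
Numerator (weight on configurations with heavy upstream rainfall): 0.83*0.15 = 0.124500
The normalizing constant is 0.59*0.85 + 0.83*0.15 = 0.626000
Posterior = 0.124500 / 0.626000 ≈ 0.1989
The drop from 0.4486 to 0.1989 is the explaining-away (discounting) effect.

Pr(heavy upstream rainfall | flood warning) ≈ 0.4486; Pr(heavy upstream rainfall | flood warning, dam release) ≈ 0.1989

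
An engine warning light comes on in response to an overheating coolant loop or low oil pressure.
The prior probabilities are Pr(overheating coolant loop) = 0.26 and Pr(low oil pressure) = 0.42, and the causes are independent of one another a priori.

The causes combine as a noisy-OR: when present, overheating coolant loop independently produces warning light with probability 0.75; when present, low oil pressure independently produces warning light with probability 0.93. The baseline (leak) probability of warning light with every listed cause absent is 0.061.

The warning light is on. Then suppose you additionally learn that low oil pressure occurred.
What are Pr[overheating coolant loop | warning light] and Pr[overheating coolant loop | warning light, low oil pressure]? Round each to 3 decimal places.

Pr[overheating coolant loop | warning light] ≈ 0.413; Pr[overheating coolant loop | warning light, low oil pressure] ≈ 0.270

Under noisy-OR, P(warning light | causes) = 1 − (1−0.061)·∏(1−qᵢ) over the active causes.
For the numerator, keep only overheating coolant loop=true terms: 0.115400 + 0.107406 = 0.222806
Denominator P(warning light): 0.061*0.74*0.58 + 0.93427*0.74*0.42 + 0.76525*0.26*0.58 + 0.983568*0.26*0.42 = 0.539358
P(overheating coolant loop | warning light) = 0.222806/0.539358 ≈ 0.413

Now also conditioning on low oil pressure=true:
Numerator (weight on configurations with overheating coolant loop): 0.983568*0.26 = 0.255728
Normalizer over all consistent configurations: 0.93427*0.74 + 0.983568*0.26 = 0.947088
Posterior = 0.255728 / 0.947088 ≈ 0.270
This is intercausal reasoning (explaining away): once low oil pressure accounts for the warning light, overheating coolant loop becomes less likely.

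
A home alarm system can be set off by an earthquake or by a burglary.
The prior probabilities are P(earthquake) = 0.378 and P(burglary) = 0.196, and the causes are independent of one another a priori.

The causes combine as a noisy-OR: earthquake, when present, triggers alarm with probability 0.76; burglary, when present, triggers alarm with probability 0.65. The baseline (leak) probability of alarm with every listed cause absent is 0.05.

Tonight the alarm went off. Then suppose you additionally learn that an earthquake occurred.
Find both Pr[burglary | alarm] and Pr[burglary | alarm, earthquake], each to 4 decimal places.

Under noisy-OR, P(alarm | causes) = 1 − (1−0.05)·∏(1−qᵢ) over the active causes.
P(alarm) = 0.05*0.622*0.804 + 0.6675*0.622*0.196 + 0.772*0.378*0.804 + 0.9202*0.378*0.196 = 0.025004 + 0.081376 + 0.234620 + 0.068176 = 0.409176
The burglary-present share is 0.081376 + 0.068176 = 0.149552.
Hence the posterior is 0.149552/0.409176 ≈ 0.3655.

Now also conditioning on earthquake=true:
P(alarm | earthquake) = 0.772*0.804 + 0.9202*0.196 = 0.620688 + 0.180359 = 0.801047
The burglary-present share is 0.9202*0.196 = 0.180359.
Hence the posterior is 0.180359/0.801047 ≈ 0.2252.
The drop from 0.3655 to 0.2252 is the explaining-away (discounting) effect.

Pr[burglary | alarm] ≈ 0.3655; Pr[burglary | alarm, earthquake] ≈ 0.2252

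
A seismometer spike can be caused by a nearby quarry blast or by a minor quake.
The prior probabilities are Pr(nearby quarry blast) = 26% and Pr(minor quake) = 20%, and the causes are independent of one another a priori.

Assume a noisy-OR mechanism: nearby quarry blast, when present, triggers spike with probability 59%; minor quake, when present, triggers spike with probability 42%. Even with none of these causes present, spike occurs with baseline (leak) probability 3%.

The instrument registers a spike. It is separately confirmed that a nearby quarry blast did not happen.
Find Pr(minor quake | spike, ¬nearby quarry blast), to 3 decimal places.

Pr(minor quake | spike, ¬nearby quarry blast) ≈ 0.785

Under noisy-OR, P(spike | causes) = 1 − (1−0.03)·∏(1−qᵢ) over the active causes.
P(spike | ¬nearby quarry blast) = 0.03·0.8 + 0.4374·0.2 = 0.024000 + 0.087480 = 0.111480
The minor quake-present share is 0.4374·0.2 = 0.087480.
So P(minor quake | spike, ¬nearby quarry blast) = 0.087480/0.111480 ≈ 0.785.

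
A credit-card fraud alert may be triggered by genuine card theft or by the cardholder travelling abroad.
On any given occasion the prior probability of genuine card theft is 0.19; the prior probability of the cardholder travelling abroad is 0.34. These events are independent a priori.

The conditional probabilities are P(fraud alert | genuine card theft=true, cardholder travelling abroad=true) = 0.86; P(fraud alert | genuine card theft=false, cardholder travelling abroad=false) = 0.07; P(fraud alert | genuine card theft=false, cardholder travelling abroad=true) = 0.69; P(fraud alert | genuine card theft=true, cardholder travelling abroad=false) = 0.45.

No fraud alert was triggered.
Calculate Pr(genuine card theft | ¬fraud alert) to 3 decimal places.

Sum P(¬fraud alert|·) weighted by the priors over the 4 (genuine card theft, cardholder travelling abroad) configurations:
  P(¬fraud alert) = 0.93×0.81×0.66 + 0.31×0.81×0.34 + 0.55×0.19×0.66 + 0.14×0.19×0.34
        = 0.497178 + 0.085374 + 0.068970 + 0.009044 = 0.660566
The terms with genuine card theft present sum to 0.078014, so
  P(genuine card theft | ¬fraud alert) = 0.078014 / 0.660566 ≈ 0.118

Pr(genuine card theft | ¬fraud alert) ≈ 0.118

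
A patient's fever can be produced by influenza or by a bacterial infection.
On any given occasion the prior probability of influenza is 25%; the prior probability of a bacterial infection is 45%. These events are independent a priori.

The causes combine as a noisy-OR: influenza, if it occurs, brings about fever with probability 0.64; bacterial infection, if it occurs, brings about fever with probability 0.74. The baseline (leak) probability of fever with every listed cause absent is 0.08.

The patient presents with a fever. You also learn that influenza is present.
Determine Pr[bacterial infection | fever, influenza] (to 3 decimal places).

Under noisy-OR, P(fever | causes) = 1 − (1−0.08)·∏(1−qᵢ) over the active causes.
Sum P(fever|·) weighted by the priors over both values of bacterial infection:
  P(fever | influenza) = 0.6688*0.55 + 0.913888*0.45
        = 0.367840 + 0.411250 = 0.779090
The terms with bacterial infection present sum to 0.411250, so
  P(bacterial infection | fever, influenza) = 0.411250 / 0.779090 ≈ 0.528

Pr[bacterial infection | fever, influenza] ≈ 0.528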